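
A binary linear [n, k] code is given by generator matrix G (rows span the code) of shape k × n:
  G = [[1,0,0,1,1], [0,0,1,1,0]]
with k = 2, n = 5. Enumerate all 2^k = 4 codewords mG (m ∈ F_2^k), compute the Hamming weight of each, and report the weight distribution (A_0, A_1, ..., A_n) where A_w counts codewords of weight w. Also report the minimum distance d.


Weight distribution: A_0 = 1, A_2 = 1, A_3 = 2. Minimum distance d = 2.

Enumerate all 2^2 = 4 messages m ∈ F_2^2.
For each, compute codeword c = mG in F_2^5, then tally its weight.
  m = 00 → c = 00000, weight = 0.
  m = 10 → c = 10011, weight = 3.
  m = 01 → c = 00110, weight = 2.
  m = 11 → c = 10101, weight = 3.
Tally weights:
  weight 0: 1 codewords.
  weight 2: 1 codewords.
  weight 3: 2 codewords.
Minimum distance d = smallest w > 0 with A_w > 0 = 2.
Sanity: Σ A_w = 4 = 2^2 = 4 ✓.


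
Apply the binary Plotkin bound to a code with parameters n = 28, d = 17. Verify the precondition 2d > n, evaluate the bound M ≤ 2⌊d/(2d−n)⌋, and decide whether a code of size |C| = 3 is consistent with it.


Plotkin bound M ≤ 4; given |C| = 3 ≤ bound (satisfied).

Check applicability: 2d = 34, n = 28.
2d − n = 6 > 0, so Plotkin applies.
Compute d/(2d−n) = 17/6 ≈ 2.8333.
⌊d/(2d−n)⌋ = 2.
Plotkin bound: M ≤ 2·2 = 4.
Given |C| = 3, check: satisfied.
This |C| is below the Plotkin bound.


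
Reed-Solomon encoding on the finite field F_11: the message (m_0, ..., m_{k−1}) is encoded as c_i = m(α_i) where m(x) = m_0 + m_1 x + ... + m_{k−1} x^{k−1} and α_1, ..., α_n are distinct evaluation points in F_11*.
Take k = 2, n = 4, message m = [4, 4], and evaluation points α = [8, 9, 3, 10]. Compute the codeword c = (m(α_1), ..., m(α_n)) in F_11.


c = [3, 7, 5, 0]

Message polynomial: m(x) = 4 + 4·x (mod 11).
For each evaluation point α_i, compute m(α_i) mod 11:
  α_1 = 8: Horner steps 4 → 3, so m(8) = 3.
  α_2 = 9: Horner steps 4 → 7, so m(9) = 7.
  α_3 = 3: Horner steps 4 → 5, so m(3) = 5.
  α_4 = 10: Horner steps 4 → 0, so m(10) = 0.
Codeword c = [3, 7, 5, 0] ∈ F_11^4.


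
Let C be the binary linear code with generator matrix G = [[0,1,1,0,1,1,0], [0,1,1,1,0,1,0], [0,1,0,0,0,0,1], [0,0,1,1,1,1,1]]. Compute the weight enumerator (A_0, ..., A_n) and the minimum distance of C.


Weight distribution: A_0 = 1, A_1 = 2, A_2 = 2, A_3 = 4, A_4 = 5, A_5 = 2. Minimum distance d = 1.

Enumerate all 2^4 = 16 messages m ∈ F_2^4.
For each, compute codeword c = mG in F_2^7, then tally its weight.
  m = 0000 → c = 0000000, weight = 0.
  m = 1000 → c = 0110110, weight = 4.
  m = 0100 → c = 0111010, weight = 4.
  m = 1100 → c = 0001100, weight = 2.
  m = 0010 → c = 0100001, weight = 2.
  m = 1010 → c = 0010111, weight = 4.
  m = 0110 → c = 0011011, weight = 4.
  m = 1110 → c = 0101101, weight = 4.
  m = 0001 → c = 0011111, weight = 5.
  m = 1001 → c = 0101001, weight = 3.
  m = 0101 → c = 0100101, weight = 3.
  m = 1101 → c = 0010011, weight = 3.
  m = 0011 → c = 0111110, weight = 5.
  m = 1011 → c = 0001000, weight = 1.
  m = 0111 → c = 0000100, weight = 1.
  m = 1111 → c = 0110010, weight = 3.
Tally weights:
  weight 0: 1 codewords.
  weight 1: 2 codewords.
  weight 2: 2 codewords.
  weight 3: 4 codewords.
  weight 4: 5 codewords.
  weight 5: 2 codewords.
Minimum distance d = smallest w > 0 with A_w > 0 = 1.
Sanity: Σ A_w = 16 = 2^4 = 16 ✓.


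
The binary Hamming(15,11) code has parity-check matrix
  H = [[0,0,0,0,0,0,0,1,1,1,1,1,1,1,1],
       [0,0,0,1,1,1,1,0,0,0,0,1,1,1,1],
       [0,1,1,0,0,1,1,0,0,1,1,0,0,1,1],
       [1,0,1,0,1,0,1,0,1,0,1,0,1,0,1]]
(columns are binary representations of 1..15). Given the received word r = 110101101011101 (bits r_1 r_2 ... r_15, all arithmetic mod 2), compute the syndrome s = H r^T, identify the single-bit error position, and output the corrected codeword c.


s = (1, 0, 1, 0)^T, error position = 10, corrected codeword c = 110101101111101

Compute s = H r^T mod 2 one row at a time:
  s_1 = 0 + 1 + 0 + 1 + 1 + 1 + 0 + 1 = 5 ≡ 1 (mod 2).
  s_2 = 1 + 0 + 1 + 1 + 1 + 1 + 0 + 1 = 6 ≡ 0 (mod 2).
  s_3 = 1 + 0 + 1 + 1 + 0 + 1 + 0 + 1 = 5 ≡ 1 (mod 2).
  s_4 = 1 + 0 + 0 + 1 + 1 + 1 + 1 + 1 = 6 ≡ 0 (mod 2).
s = (1, 0, 1, 0)^T — this equals column 10 of H (binary 1010), so error is at position 10.
Correct: flip bit 10 of r = 110101101011101 to get c = 110101101111101.


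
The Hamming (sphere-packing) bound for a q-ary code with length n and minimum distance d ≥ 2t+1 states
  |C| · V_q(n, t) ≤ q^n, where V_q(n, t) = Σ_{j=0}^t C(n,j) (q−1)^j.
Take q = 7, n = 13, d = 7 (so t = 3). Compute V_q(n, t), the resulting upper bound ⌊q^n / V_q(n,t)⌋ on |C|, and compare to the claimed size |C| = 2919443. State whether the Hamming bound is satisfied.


V_q(n, t) = 64663, q^n = 96889010407, Hamming bound = 1498368, |C| = 2919443 > bound (violated).

Step 1: Compute V_q(n, t) = Σ_{j=0}^3 C(n, j) (q−1)^j.
  j = 0: C(13,0)·(6)^0 = 1·1 = 1.
  j = 1: C(13,1)·(6)^1 = 13·6 = 78.
  j = 2: C(13,2)·(6)^2 = 78·36 = 2808.
  j = 3: C(13,3)·(6)^3 = 286·216 = 61776.
  V_q(n, t) = 1 + 78 + 2808 + 61776 = 64663.
Step 2: q^n = 7^13 = 96889010407.
Step 3: Hamming bound ⌊q^n / V_q(n,t)⌋ = ⌊96889010407/64663⌋ = 1498368.
Step 4: Compare |C| = 2919443 to 1498368: violated.
The claimed |C| lies above the Hamming bound, so no 7-ary code of length 13 with d ≥ 7 can have 2919443 codewords.


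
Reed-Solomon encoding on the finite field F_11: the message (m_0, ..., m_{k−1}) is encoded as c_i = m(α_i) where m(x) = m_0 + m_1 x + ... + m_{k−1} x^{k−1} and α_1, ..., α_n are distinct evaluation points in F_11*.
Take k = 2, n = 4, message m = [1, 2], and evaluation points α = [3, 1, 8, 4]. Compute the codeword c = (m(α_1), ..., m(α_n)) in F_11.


c = [7, 3, 6, 9]

Message polynomial: m(x) = 1 + 2·x (mod 11).
For each evaluation point α_i, compute m(α_i) mod 11:
  α_1 = 3: Horner steps 2 → 7, so m(3) = 7.
  α_2 = 1: Horner steps 2 → 3, so m(1) = 3.
  α_3 = 8: Horner steps 2 → 6, so m(8) = 6.
  α_4 = 4: Horner steps 2 → 9, so m(4) = 9.
Codeword c = [7, 3, 6, 9] ∈ F_11^4.


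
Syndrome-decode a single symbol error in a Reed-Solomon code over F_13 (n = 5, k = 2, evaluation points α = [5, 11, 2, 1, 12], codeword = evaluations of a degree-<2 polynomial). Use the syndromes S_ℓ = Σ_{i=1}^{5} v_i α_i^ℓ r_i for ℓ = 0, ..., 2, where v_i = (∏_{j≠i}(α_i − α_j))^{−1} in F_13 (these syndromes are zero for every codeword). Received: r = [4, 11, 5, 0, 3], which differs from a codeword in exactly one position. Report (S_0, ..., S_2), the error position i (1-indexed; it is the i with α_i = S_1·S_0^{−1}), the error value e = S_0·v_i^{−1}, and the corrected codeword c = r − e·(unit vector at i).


S = (1, 5, 12), error at position 1, error magnitude e = 10, c = [7, 11, 5, 0, 3].

Step 1: column multipliers v_i = (∏_{j≠i}(α_i − α_j))^{−1} mod 13.
  i = 1 (α = 5): (5−11)(5−2)(5−1)(5−12) = (−6)·3·4·(−7) = 504 ≡ 10, so v_1 = 10^{−1} = 4 (mod 13).
  i = 2 (α = 11): (11−5)(11−2)(11−1)(11−12) = 6·9·10·(−1) = −540 ≡ 6, so v_2 = 6^{−1} = 11 (mod 13).
  i = 3 (α = 2): (2−5)(2−11)(2−1)(2−12) = (−3)·(−9)·1·(−10) = −270 ≡ 3, so v_3 = 3^{−1} = 9 (mod 13).
  i = 4 (α = 1): (1−5)(1−11)(1−2)(1−12) = (−4)·(−10)·(−1)·(−11) = 440 ≡ 11, so v_4 = 11^{−1} = 6 (mod 13).
  i = 5 (α = 12): (12−5)(12−11)(12−2)(12−1) = 7·1·10·11 = 770 ≡ 3, so v_5 = 3^{−1} = 9 (mod 13).
  v = [4, 11, 9, 6, 9].
Step 2: syndromes of r = [4, 11, 5, 0, 3] (all sums mod 13).
  S_0 = Σ v_i r_i = 4·4 + 11·11 + 9·5 + 6·0 + 9·3 = 209 ≡ 1.
  S_1 = Σ v_i α_i r_i = 4·5·4 + 11·11·11 + 9·2·5 + 6·1·0 + 9·12·3 = 1825 ≡ 5.
  α_i^2 mod 13 = [12, 4, 4, 1, 1].
  S_2 = Σ v_i α_i^2 r_i = 4·12·4 + 11·4·11 + 9·4·5 + 6·1·0 + 9·1·3 = 883 ≡ 12.
  S = (1, 5, 12) ≠ 0, so r is not a codeword (an error is present).
Step 3: locate the error. For a single error e at position i, S_ℓ = v_i·e·α_i^ℓ, so α_err = S_1/S_0.
  S_0^{−1} = 1^{−1} = 1 (mod 13), so α_err = 5·1 = 5 ≡ 5 = α_1. Error position i = 1.
  Consistency check: S_2/S_1 = 12·8 = 96 ≡ 5 = α_err ✓ (single-error assumption holds).
Step 4: error magnitude e = S_0/v_1 = S_0·∏_{j≠1}(α_1 − α_j) = 1·10 = 10 ≡ 10 (mod 13).
Step 5: correct position 1: c_1 = r_1 − e = 4 − 10 ≡ 7 (mod 13). Hence c = [7, 11, 5, 0, 3].
  Check: interpolating c through the α_i gives m(x) = 8 + 5·x (degree < 2) with m(α_i) = c_i for every i, so c is indeed a codeword.


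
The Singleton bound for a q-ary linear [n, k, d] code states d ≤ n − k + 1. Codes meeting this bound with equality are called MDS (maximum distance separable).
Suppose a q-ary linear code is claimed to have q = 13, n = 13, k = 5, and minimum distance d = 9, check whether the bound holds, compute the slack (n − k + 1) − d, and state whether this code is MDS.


Singleton RHS = n − k + 1 = 9, slack = 0, bound satisfied, MDS.

Singleton bound: d ≤ n − k + 1.
Here n = 13, k = 5, so n − k + 1 = 9.
Given d = 9, check d ≤ 9: YES.
Slack = (n − k + 1) − d = 0.
The code is MDS (slack = 0).
Description: the claimed parameters are [13, 5, 9]_13; such a code would be MDS (meets Singleton bound).


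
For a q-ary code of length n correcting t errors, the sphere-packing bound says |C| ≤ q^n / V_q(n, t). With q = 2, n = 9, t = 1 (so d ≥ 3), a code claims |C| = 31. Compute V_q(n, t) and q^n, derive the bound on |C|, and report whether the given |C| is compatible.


V_q(n, t) = 10, q^n = 512, Hamming bound = 51, |C| = 31 ≤ bound (satisfied).

Step 1: Compute V_q(n, t) = Σ_{j=0}^1 C(n, j) (q−1)^j.
  j = 0: C(9,0)·(1)^0 = 1·1 = 1.
  j = 1: C(9,1)·(1)^1 = 9·1 = 9.
  V_q(n, t) = 1 + 9 = 10.
Step 2: q^n = 2^9 = 512.
Step 3: Hamming bound ⌊q^n / V_q(n,t)⌋ = ⌊512/10⌋ = 51.
Step 4: Compare |C| = 31 to 51: satisfied.
The claimed |C| lies below the Hamming bound.


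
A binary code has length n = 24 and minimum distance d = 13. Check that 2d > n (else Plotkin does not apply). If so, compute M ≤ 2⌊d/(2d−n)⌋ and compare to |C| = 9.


Plotkin bound M ≤ 12; given |C| = 9 ≤ bound (satisfied).

Check applicability: 2d = 26, n = 24.
2d − n = 2 > 0, so Plotkin applies.
Compute d/(2d−n) = 13/2 ≈ 6.5000.
⌊d/(2d−n)⌋ = 6.
Plotkin bound: M ≤ 2·6 = 12.
Given |C| = 9, check: satisfied.
This |C| is below the Plotkin bound.


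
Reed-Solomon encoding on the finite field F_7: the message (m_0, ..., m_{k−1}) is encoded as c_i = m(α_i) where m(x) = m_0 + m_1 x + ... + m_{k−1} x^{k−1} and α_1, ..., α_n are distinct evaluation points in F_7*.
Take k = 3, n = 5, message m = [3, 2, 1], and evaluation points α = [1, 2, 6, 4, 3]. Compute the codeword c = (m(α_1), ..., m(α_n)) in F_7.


c = [6, 4, 2, 6, 4]

Message polynomial: m(x) = 3 + 2·x + 1·x^2 (mod 7).
For each evaluation point α_i, compute m(α_i) mod 7:
  α_1 = 1: Horner steps 1 → 3 → 6, so m(1) = 6.
  α_2 = 2: Horner steps 1 → 4 → 4, so m(2) = 4.
  α_3 = 6: Horner steps 1 → 1 → 2, so m(6) = 2.
  α_4 = 4: Horner steps 1 → 6 → 6, so m(4) = 6.
  α_5 = 3: Horner steps 1 → 5 → 4, so m(3) = 4.
Codeword c = [6, 4, 2, 6, 4] ∈ F_7^5.


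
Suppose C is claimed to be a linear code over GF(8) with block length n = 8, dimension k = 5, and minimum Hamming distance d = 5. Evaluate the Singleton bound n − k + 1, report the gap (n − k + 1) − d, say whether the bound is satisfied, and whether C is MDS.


Singleton RHS = n − k + 1 = 4, slack = -1, bound violated (no such code; not MDS).

Singleton bound: d ≤ n − k + 1.
Here n = 8, k = 5, so n − k + 1 = 4.
Given d = 5, check d ≤ 4: NO.
Slack = (n − k + 1) − d = -1.
The slack is negative: d = 5 exceeds n − k + 1 = 4 by 1, so the Singleton bound is violated and no linear [8, 5, 5]_8 code can exist. In particular it is not MDS (MDS requires d = n − k + 1 exactly).
Description: the claimed parameters are [8, 5, 5]_8; such a code would be impossible (violates the Singleton bound).


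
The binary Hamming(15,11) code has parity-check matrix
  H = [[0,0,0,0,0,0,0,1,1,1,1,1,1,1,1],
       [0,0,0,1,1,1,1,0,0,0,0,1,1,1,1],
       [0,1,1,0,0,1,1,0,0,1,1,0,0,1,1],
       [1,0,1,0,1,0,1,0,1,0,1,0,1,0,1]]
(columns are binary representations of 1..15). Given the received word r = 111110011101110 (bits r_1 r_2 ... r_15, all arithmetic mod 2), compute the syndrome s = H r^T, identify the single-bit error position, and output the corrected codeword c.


s = (0, 1, 0, 1)^T, error position = 5, corrected codeword c = 111100011101110

Compute s = H r^T mod 2 one row at a time:
  s_1 = 1 + 1 + 1 + 0 + 1 + 1 + 1 + 0 = 6 ≡ 0 (mod 2).
  s_2 = 1 + 1 + 0 + 0 + 1 + 1 + 1 + 0 = 5 ≡ 1 (mod 2).
  s_3 = 1 + 1 + 0 + 0 + 1 + 0 + 1 + 0 = 4 ≡ 0 (mod 2).
  s_4 = 1 + 1 + 1 + 0 + 1 + 0 + 1 + 0 = 5 ≡ 1 (mod 2).
s = (0, 1, 0, 1)^T — this equals column 5 of H (binary 0101), so error is at position 5.
Correct: flip bit 5 of r = 111110011101110 to get c = 111100011101110.


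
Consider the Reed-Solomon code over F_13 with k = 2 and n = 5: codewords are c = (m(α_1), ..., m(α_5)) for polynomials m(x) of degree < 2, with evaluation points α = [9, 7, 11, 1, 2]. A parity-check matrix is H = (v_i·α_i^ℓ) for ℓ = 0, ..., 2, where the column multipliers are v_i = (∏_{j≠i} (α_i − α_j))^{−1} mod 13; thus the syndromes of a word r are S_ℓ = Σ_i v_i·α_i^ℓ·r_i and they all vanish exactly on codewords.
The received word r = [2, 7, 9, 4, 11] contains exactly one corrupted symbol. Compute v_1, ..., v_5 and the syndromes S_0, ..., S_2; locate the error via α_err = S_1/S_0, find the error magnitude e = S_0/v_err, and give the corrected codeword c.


S = (2, 5, 6), error at position 1, error magnitude e = 7, c = [8, 7, 9, 4, 11].

Step 1: column multipliers v_i = (∏_{j≠i}(α_i − α_j))^{−1} mod 13.
  i = 1 (α = 9): (9−7)(9−11)(9−1)(9−2) = 2·(−2)·8·7 = −224 ≡ 10, so v_1 = 10^{−1} = 4 (mod 13).
  i = 2 (α = 7): (7−9)(7−11)(7−1)(7−2) = (−2)·(−4)·6·5 = 240 ≡ 6, so v_2 = 6^{−1} = 11 (mod 13).
  i = 3 (α = 11): (11−9)(11−7)(11−1)(11−2) = 2·4·10·9 = 720 ≡ 5, so v_3 = 5^{−1} = 8 (mod 13).
  i = 4 (α = 1): (1−9)(1−7)(1−11)(1−2) = (−8)·(−6)·(−10)·(−1) = 480 ≡ 12, so v_4 = 12^{−1} = 12 (mod 13).
  i = 5 (α = 2): (2−9)(2−7)(2−11)(2−1) = (−7)·(−5)·(−9)·1 = −315 ≡ 10, so v_5 = 10^{−1} = 4 (mod 13).
  v = [4, 11, 8, 12, 4].
Step 2: syndromes of r = [2, 7, 9, 4, 11] (all sums mod 13).
  S_0 = Σ v_i r_i = 4·2 + 11·7 + 8·9 + 12·4 + 4·11 = 249 ≡ 2.
  S_1 = Σ v_i α_i r_i = 4·9·2 + 11·7·7 + 8·11·9 + 12·1·4 + 4·2·11 = 1539 ≡ 5.
  α_i^2 mod 13 = [3, 10, 4, 1, 4].
  S_2 = Σ v_i α_i^2 r_i = 4·3·2 + 11·10·7 + 8·4·9 + 12·1·4 + 4·4·11 = 1306 ≡ 6.
  S = (2, 5, 6) ≠ 0, so r is not a codeword (an error is present).
Step 3: locate the error. For a single error e at position i, S_ℓ = v_i·e·α_i^ℓ, so α_err = S_1/S_0.
  S_0^{−1} = 2^{−1} = 7 (mod 13), so α_err = 5·7 = 35 ≡ 9 = α_1. Error position i = 1.
  Consistency check: S_2/S_1 = 6·8 = 48 ≡ 9 = α_err ✓ (single-error assumption holds).
Step 4: error magnitude e = S_0/v_1 = S_0·∏_{j≠1}(α_1 − α_j) = 2·10 = 20 ≡ 7 (mod 13).
Step 5: correct position 1: c_1 = r_1 − e = 2 − 7 ≡ 8 (mod 13). Hence c = [8, 7, 9, 4, 11].
  Check: interpolating c through the α_i gives m(x) = 10 + 7·x (degree < 2) with m(α_i) = c_i for every i, so c is indeed a codeword.


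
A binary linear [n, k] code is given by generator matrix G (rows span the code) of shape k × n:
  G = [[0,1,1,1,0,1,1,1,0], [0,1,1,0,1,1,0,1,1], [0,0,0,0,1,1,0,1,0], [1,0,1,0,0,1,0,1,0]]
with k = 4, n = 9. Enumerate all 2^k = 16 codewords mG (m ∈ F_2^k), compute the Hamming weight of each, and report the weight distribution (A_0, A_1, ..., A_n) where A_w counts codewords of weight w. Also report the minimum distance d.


Weight distribution: A_0 = 1, A_3 = 3, A_4 = 4, A_5 = 4, A_6 = 2, A_7 = 1, A_8 = 1. Minimum distance d = 3.

Enumerate all 2^4 = 16 messages m ∈ F_2^4.
For each, compute codeword c = mG in F_2^9, then tally its weight.
  m = 0000 → c = 000000000, weight = 0.
  m = 1000 → c = 011101110, weight = 6.
  m = 0100 → c = 011011011, weight = 6.
  m = 1100 → c = 000110101, weight = 4.
  m = 0010 → c = 000011010, weight = 3.
  m = 1010 → c = 011110100, weight = 5.
  m = 0110 → c = 011000001, weight = 3.
  m = 1110 → c = 000101111, weight = 5.
  m = 0001 → c = 101001010, weight = 4.
  m = 1001 → c = 110100100, weight = 4.
  m = 0101 → c = 110010001, weight = 4.
  m = 1101 → c = 101111111, weight = 8.
  m = 0011 → c = 101010000, weight = 3.
  m = 1011 → c = 110111110, weight = 7.
  m = 0111 → c = 110001011, weight = 5.
  m = 1111 → c = 101100101, weight = 5.
Tally weights:
  weight 0: 1 codewords.
  weight 3: 3 codewords.
  weight 4: 4 codewords.
  weight 5: 4 codewords.
  weight 6: 2 codewords.
  weight 7: 1 codewords.
  weight 8: 1 codewords.
Minimum distance d = smallest w > 0 with A_w > 0 = 3.
Sanity: Σ A_w = 16 = 2^4 = 16 ✓.


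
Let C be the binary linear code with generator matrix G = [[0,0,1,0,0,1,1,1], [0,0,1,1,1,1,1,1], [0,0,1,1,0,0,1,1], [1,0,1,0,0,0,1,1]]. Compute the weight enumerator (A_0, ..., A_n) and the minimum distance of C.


Weight distribution: A_0 = 1, A_2 = 6, A_4 = 5, A_6 = 4. Minimum distance d = 2.

Enumerate all 2^4 = 16 messages m ∈ F_2^4.
For each, compute codeword c = mG in F_2^8, then tally its weight.
  m = 0000 → c = 00000000, weight = 0.
  m = 1000 → c = 00100111, weight = 4.
  m = 0100 → c = 00111111, weight = 6.
  m = 1100 → c = 00011000, weight = 2.
  m = 0010 → c = 00110011, weight = 4.
  m = 1010 → c = 00010100, weight = 2.
  m = 0110 → c = 00001100, weight = 2.
  m = 1110 → c = 00101011, weight = 4.
  m = 0001 → c = 10100011, weight = 4.
  m = 1001 → c = 10000100, weight = 2.
  m = 0101 → c = 10011100, weight = 4.
  m = 1101 → c = 10111011, weight = 6.
  m = 0011 → c = 10010000, weight = 2.
  m = 1011 → c = 10110111, weight = 6.
  m = 0111 → c = 10101111, weight = 6.
  m = 1111 → c = 10001000, weight = 2.
Tally weights:
  weight 0: 1 codewords.
  weight 2: 6 codewords.
  weight 4: 5 codewords.
  weight 6: 4 codewords.
Minimum distance d = smallest w > 0 with A_w > 0 = 2.
Sanity: Σ A_w = 16 = 2^4 = 16 ✓.


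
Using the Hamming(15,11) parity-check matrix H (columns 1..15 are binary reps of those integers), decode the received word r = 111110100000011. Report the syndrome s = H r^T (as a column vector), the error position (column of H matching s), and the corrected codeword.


s = (0, 1, 1, 1)^T, error position = 7, corrected codeword c = 111110000000011

Compute s = H r^T mod 2 one row at a time:
  s_1 = 0 + 0 + 0 + 0 + 0 + 0 + 1 + 1 = 2 ≡ 0 (mod 2).
  s_2 = 1 + 1 + 0 + 1 + 0 + 0 + 1 + 1 = 5 ≡ 1 (mod 2).
  s_3 = 1 + 1 + 0 + 1 + 0 + 0 + 1 + 1 = 5 ≡ 1 (mod 2).
  s_4 = 1 + 1 + 1 + 1 + 0 + 0 + 0 + 1 = 5 ≡ 1 (mod 2).
s = (0, 1, 1, 1)^T — this equals column 7 of H (binary 0111), so error is at position 7.
Correct: flip bit 7 of r = 111110100000011 to get c = 111110000000011.


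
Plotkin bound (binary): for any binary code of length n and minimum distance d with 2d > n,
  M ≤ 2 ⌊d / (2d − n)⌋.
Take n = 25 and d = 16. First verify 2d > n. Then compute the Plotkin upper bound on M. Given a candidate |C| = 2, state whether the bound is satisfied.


Plotkin bound M ≤ 4; given |C| = 2 ≤ bound (satisfied).

Check applicability: 2d = 32, n = 25.
2d − n = 7 > 0, so Plotkin applies.
Compute d/(2d−n) = 16/7 ≈ 2.2857.
⌊d/(2d−n)⌋ = 2.
Plotkin bound: M ≤ 2·2 = 4.
Given |C| = 2, check: satisfied.
This |C| is below the Plotkin bound.


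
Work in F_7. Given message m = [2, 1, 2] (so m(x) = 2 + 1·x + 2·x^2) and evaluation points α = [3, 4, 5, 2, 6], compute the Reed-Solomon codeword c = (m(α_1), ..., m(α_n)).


c = [2, 3, 1, 5, 3]

Message polynomial: m(x) = 2 + 1·x + 2·x^2 (mod 7).
For each evaluation point α_i, compute m(α_i) mod 7:
  α_1 = 3: Horner steps 2 → 0 → 2, so m(3) = 2.
  α_2 = 4: Horner steps 2 → 2 → 3, so m(4) = 3.
  α_3 = 5: Horner steps 2 → 4 → 1, so m(5) = 1.
  α_4 = 2: Horner steps 2 → 5 → 5, so m(2) = 5.
  α_5 = 6: Horner steps 2 → 6 → 3, so m(6) = 3.
Codeword c = [2, 3, 1, 5, 3] ∈ F_7^5.


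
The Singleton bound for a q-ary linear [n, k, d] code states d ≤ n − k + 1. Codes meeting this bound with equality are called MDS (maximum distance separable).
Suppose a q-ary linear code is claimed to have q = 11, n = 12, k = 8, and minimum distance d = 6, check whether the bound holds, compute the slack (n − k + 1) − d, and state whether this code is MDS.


Singleton RHS = n − k + 1 = 5, slack = -1, bound violated (no such code; not MDS).

Singleton bound: d ≤ n − k + 1.
Here n = 12, k = 8, so n − k + 1 = 5.
Given d = 6, check d ≤ 5: NO.
Slack = (n − k + 1) − d = -1.
The slack is negative: d = 6 exceeds n − k + 1 = 5 by 1, so the Singleton bound is violated and no linear [12, 8, 6]_11 code can exist. In particular it is not MDS (MDS requires d = n − k + 1 exactly).
Description: the claimed parameters are [12, 8, 6]_11; such a code would be impossible (violates the Singleton bound).


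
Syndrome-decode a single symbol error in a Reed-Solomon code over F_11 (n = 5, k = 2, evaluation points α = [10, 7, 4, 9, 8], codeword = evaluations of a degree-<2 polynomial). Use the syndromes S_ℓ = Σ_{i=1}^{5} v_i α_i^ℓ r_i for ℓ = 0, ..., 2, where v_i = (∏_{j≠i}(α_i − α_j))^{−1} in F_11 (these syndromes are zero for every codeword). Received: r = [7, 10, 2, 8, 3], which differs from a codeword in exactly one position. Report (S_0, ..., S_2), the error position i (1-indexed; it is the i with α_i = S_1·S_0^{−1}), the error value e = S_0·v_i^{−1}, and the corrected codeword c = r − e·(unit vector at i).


S = (2, 5, 7), error at position 5, error magnitude e = 5, c = [7, 10, 2, 8, 9].

Step 1: column multipliers v_i = (∏_{j≠i}(α_i − α_j))^{−1} mod 11.
  i = 1 (α = 10): (10−7)(10−4)(10−9)(10−8) = 3·6·1·2 = 36 ≡ 3, so v_1 = 3^{−1} = 4 (mod 11).
  i = 2 (α = 7): (7−10)(7−4)(7−9)(7−8) = (−3)·3·(−2)·(−1) = −18 ≡ 4, so v_2 = 4^{−1} = 3 (mod 11).
  i = 3 (α = 4): (4−10)(4−7)(4−9)(4−8) = (−6)·(−3)·(−5)·(−4) = 360 ≡ 8, so v_3 = 8^{−1} = 7 (mod 11).
  i = 4 (α = 9): (9−10)(9−7)(9−4)(9−8) = (−1)·2·5·1 = −10 ≡ 1, so v_4 = 1^{−1} = 1 (mod 11).
  i = 5 (α = 8): (8−10)(8−7)(8−4)(8−9) = (−2)·1·4·(−1) = 8 ≡ 8, so v_5 = 8^{−1} = 7 (mod 11).
  v = [4, 3, 7, 1, 7].
Step 2: syndromes of r = [7, 10, 2, 8, 3] (all sums mod 11).
  S_0 = Σ v_i r_i = 4·7 + 3·10 + 7·2 + 1·8 + 7·3 = 101 ≡ 2.
  S_1 = Σ v_i α_i r_i = 4·10·7 + 3·7·10 + 7·4·2 + 1·9·8 + 7·8·3 = 786 ≡ 5.
  α_i^2 mod 11 = [1, 5, 5, 4, 9].
  S_2 = Σ v_i α_i^2 r_i = 4·1·7 + 3·5·10 + 7·5·2 + 1·4·8 + 7·9·3 = 469 ≡ 7.
  S = (2, 5, 7) ≠ 0, so r is not a codeword (an error is present).
Step 3: locate the error. For a single error e at position i, S_ℓ = v_i·e·α_i^ℓ, so α_err = S_1/S_0.
  S_0^{−1} = 2^{−1} = 6 (mod 11), so α_err = 5·6 = 30 ≡ 8 = α_5. Error position i = 5.
  Consistency check: S_2/S_1 = 7·9 = 63 ≡ 8 = α_err ✓ (single-error assumption holds).
Step 4: error magnitude e = S_0/v_5 = S_0·∏_{j≠5}(α_5 − α_j) = 2·8 = 16 ≡ 5 (mod 11).
Step 5: correct position 5: c_5 = r_5 − e = 3 − 5 ≡ 9 (mod 11). Hence c = [7, 10, 2, 8, 9].
  Check: interpolating c through the α_i gives m(x) = 6 + 10·x (degree < 2) with m(α_i) = c_i for every i, so c is indeed a codeword.


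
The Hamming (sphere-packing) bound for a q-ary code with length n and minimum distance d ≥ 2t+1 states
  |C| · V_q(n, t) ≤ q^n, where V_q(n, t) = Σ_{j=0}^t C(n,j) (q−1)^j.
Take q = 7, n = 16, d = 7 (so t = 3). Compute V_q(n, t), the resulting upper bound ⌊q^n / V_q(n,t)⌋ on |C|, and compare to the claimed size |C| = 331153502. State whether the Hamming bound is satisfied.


V_q(n, t) = 125377, q^n = 33232930569601, Hamming bound = 265064011, |C| = 331153502 > bound (violated).

Step 1: Compute V_q(n, t) = Σ_{j=0}^3 C(n, j) (q−1)^j.
  j = 0: C(16,0)·(6)^0 = 1·1 = 1.
  j = 1: C(16,1)·(6)^1 = 16·6 = 96.
  j = 2: C(16,2)·(6)^2 = 120·36 = 4320.
  j = 3: C(16,3)·(6)^3 = 560·216 = 120960.
  V_q(n, t) = 1 + 96 + 4320 + 120960 = 125377.
Step 2: q^n = 7^16 = 33232930569601.
Step 3: Hamming bound ⌊q^n / V_q(n,t)⌋ = ⌊33232930569601/125377⌋ = 265064011.
Step 4: Compare |C| = 331153502 to 265064011: violated.
The claimed |C| lies above the Hamming bound, so no 7-ary code of length 16 with d ≥ 7 can have 331153502 codewords.


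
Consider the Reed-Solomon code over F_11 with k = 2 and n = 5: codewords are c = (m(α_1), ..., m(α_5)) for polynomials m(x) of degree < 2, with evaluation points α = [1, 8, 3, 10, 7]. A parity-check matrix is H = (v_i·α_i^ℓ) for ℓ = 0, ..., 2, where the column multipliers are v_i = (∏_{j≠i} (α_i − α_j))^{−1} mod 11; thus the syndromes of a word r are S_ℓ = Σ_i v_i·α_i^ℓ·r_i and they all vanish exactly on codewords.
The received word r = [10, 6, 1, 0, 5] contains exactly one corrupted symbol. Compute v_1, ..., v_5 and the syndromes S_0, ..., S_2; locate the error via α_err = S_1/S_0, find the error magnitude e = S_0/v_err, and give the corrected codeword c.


S = (9, 2, 9), error at position 4, error magnitude e = 3, c = [10, 6, 1, 8, 5].

Step 1: column multipliers v_i = (∏_{j≠i}(α_i − α_j))^{−1} mod 11.
  i = 1 (α = 1): (1−8)(1−3)(1−10)(1−7) = (−7)·(−2)·(−9)·(−6) = 756 ≡ 8, so v_1 = 8^{−1} = 7 (mod 11).
  i = 2 (α = 8): (8−1)(8−3)(8−10)(8−7) = 7·5·(−2)·1 = −70 ≡ 7, so v_2 = 7^{−1} = 8 (mod 11).
  i = 3 (α = 3): (3−1)(3−8)(3−10)(3−7) = 2·(−5)·(−7)·(−4) = −280 ≡ 6, so v_3 = 6^{−1} = 2 (mod 11).
  i = 4 (α = 10): (10−1)(10−8)(10−3)(10−7) = 9·2·7·3 = 378 ≡ 4, so v_4 = 4^{−1} = 3 (mod 11).
  i = 5 (α = 7): (7−1)(7−8)(7−3)(7−10) = 6·(−1)·4·(−3) = 72 ≡ 6, so v_5 = 6^{−1} = 2 (mod 11).
  v = [7, 8, 2, 3, 2].
Step 2: syndromes of r = [10, 6, 1, 0, 5] (all sums mod 11).
  S_0 = Σ v_i r_i = 7·10 + 8·6 + 2·1 + 3·0 + 2·5 = 130 ≡ 9.
  S_1 = Σ v_i α_i r_i = 7·1·10 + 8·8·6 + 2·3·1 + 3·10·0 + 2·7·5 = 530 ≡ 2.
  α_i^2 mod 11 = [1, 9, 9, 1, 5].
  S_2 = Σ v_i α_i^2 r_i = 7·1·10 + 8·9·6 + 2·9·1 + 3·1·0 + 2·5·5 = 570 ≡ 9.
  S = (9, 2, 9) ≠ 0, so r is not a codeword (an error is present).
Step 3: locate the error. For a single error e at position i, S_ℓ = v_i·e·α_i^ℓ, so α_err = S_1/S_0.
  S_0^{−1} = 9^{−1} = 5 (mod 11), so α_err = 2·5 = 10 ≡ 10 = α_4. Error position i = 4.
  Consistency check: S_2/S_1 = 9·6 = 54 ≡ 10 = α_err ✓ (single-error assumption holds).
Step 4: error magnitude e = S_0/v_4 = S_0·∏_{j≠4}(α_4 − α_j) = 9·4 = 36 ≡ 3 (mod 11).
Step 5: correct position 4: c_4 = r_4 − e = 0 − 3 ≡ 8 (mod 11). Hence c = [10, 6, 1, 8, 5].
  Check: interpolating c through the α_i gives m(x) = 9 + 1·x (degree < 2) with m(α_i) = c_i for every i, so c is indeed a codeword.


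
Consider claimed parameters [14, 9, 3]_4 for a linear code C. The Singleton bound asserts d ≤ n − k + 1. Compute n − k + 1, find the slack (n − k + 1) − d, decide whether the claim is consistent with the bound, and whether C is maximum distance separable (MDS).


Singleton RHS = n − k + 1 = 6, slack = 3, bound satisfied, not MDS.

Singleton bound: d ≤ n − k + 1.
Here n = 14, k = 9, so n − k + 1 = 6.
Given d = 3, check d ≤ 6: YES.
Slack = (n − k + 1) − d = 3.
The code is NOT MDS (slack = 3 > 0).
Description: the claimed parameters are [14, 9, 3]_4; such a code would be non-MDS.


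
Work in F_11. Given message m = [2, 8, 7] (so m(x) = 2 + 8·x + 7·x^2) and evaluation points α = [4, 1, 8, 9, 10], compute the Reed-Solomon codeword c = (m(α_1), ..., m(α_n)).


c = [3, 6, 8, 3, 1]

Message polynomial: m(x) = 2 + 8·x + 7·x^2 (mod 11).
For each evaluation point α_i, compute m(α_i) mod 11:
  α_1 = 4: Horner steps 7 → 3 → 3, so m(4) = 3.
  α_2 = 1: Horner steps 7 → 4 → 6, so m(1) = 6.
  α_3 = 8: Horner steps 7 → 9 → 8, so m(8) = 8.
  α_4 = 9: Horner steps 7 → 5 → 3, so m(9) = 3.
  α_5 = 10: Horner steps 7 → 1 → 1, so m(10) = 1.
Codeword c = [3, 6, 8, 3, 1] ∈ F_11^5.


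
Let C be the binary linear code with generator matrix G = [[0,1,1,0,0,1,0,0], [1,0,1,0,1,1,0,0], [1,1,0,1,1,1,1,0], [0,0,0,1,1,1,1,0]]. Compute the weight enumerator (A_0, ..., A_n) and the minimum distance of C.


Weight distribution: A_0 = 1, A_1 = 1, A_2 = 1, A_3 = 4, A_4 = 5, A_5 = 3, A_6 = 1. Minimum distance d = 1.

Enumerate all 2^4 = 16 messages m ∈ F_2^4.
For each, compute codeword c = mG in F_2^8, then tally its weight.
  m = 0000 → c = 00000000, weight = 0.
  m = 1000 → c = 01100100, weight = 3.
  m = 0100 → c = 10101100, weight = 4.
  m = 1100 → c = 11001000, weight = 3.
  m = 0010 → c = 11011110, weight = 6.
  m = 1010 → c = 10111010, weight = 5.
  m = 0110 → c = 01110010, weight = 4.
  m = 1110 → c = 00010110, weight = 3.
  m = 0001 → c = 00011110, weight = 4.
  m = 1001 → c = 01111010, weight = 5.
  m = 0101 → c = 10110010, weight = 4.
  m = 1101 → c = 11010110, weight = 5.
  m = 0011 → c = 11000000, weight = 2.
  m = 1011 → c = 10100100, weight = 3.
  m = 0111 → c = 01101100, weight = 4.
  m = 1111 → c = 00001000, weight = 1.
Tally weights:
  weight 0: 1 codewords.
  weight 1: 1 codewords.
  weight 2: 1 codewords.
  weight 3: 4 codewords.
  weight 4: 5 codewords.
  weight 5: 3 codewords.
  weight 6: 1 codewords.
Minimum distance d = smallest w > 0 with A_w > 0 = 1.
Sanity: Σ A_w = 16 = 2^4 = 16 ✓.


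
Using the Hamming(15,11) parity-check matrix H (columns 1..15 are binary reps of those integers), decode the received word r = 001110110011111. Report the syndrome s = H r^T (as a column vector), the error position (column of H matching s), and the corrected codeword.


s = (0, 1, 1, 0)^T, error position = 6, corrected codeword c = 001111110011111

Compute s = H r^T mod 2 one row at a time:
  s_1 = 1 + 0 + 0 + 1 + 1 + 1 + 1 + 1 = 6 ≡ 0 (mod 2).
  s_2 = 1 + 1 + 0 + 1 + 1 + 1 + 1 + 1 = 7 ≡ 1 (mod 2).
  s_3 = 0 + 1 + 0 + 1 + 0 + 1 + 1 + 1 = 5 ≡ 1 (mod 2).
  s_4 = 0 + 1 + 1 + 1 + 0 + 1 + 1 + 1 = 6 ≡ 0 (mod 2).
s = (0, 1, 1, 0)^T — this equals column 6 of H (binary 0110), so error is at position 6.
Correct: flip bit 6 of r = 001110110011111 to get c = 001111110011111.


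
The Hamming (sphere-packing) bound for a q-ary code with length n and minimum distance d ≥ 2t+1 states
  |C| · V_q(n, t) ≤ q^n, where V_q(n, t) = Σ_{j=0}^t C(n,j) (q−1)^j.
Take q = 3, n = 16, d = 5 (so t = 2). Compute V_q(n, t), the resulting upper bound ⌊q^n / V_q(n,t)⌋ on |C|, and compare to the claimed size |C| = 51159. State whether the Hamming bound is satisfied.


V_q(n, t) = 513, q^n = 43046721, Hamming bound = 83911, |C| = 51159 ≤ bound (satisfied).

Step 1: Compute V_q(n, t) = Σ_{j=0}^2 C(n, j) (q−1)^j.
  j = 0: C(16,0)·(2)^0 = 1·1 = 1.
  j = 1: C(16,1)·(2)^1 = 16·2 = 32.
  j = 2: C(16,2)·(2)^2 = 120·4 = 480.
  V_q(n, t) = 1 + 32 + 480 = 513.
Step 2: q^n = 3^16 = 43046721.
Step 3: Hamming bound ⌊q^n / V_q(n,t)⌋ = ⌊43046721/513⌋ = 83911.
Step 4: Compare |C| = 51159 to 83911: satisfied.
The claimed |C| lies below the Hamming bound.


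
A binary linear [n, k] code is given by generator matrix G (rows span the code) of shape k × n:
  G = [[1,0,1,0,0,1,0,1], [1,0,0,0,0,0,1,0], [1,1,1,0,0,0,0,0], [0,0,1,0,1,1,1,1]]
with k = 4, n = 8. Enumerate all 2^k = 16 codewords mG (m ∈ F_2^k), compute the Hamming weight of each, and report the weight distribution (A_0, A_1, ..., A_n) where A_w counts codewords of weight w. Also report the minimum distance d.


Weight distribution: A_0 = 1, A_1 = 1, A_2 = 1, A_3 = 4, A_4 = 5, A_5 = 3, A_6 = 1. Minimum distance d = 1.

Enumerate all 2^4 = 16 messages m ∈ F_2^4.
For each, compute codeword c = mG in F_2^8, then tally its weight.
  m = 0000 → c = 00000000, weight = 0.
  m = 1000 → c = 10100101, weight = 4.
  m = 0100 → c = 10000010, weight = 2.
  m = 1100 → c = 00100111, weight = 4.
  m = 0010 → c = 11100000, weight = 3.
  m = 1010 → c = 01000101, weight = 3.
  m = 0110 → c = 01100010, weight = 3.
  m = 1110 → c = 11000111, weight = 5.
  m = 0001 → c = 00101111, weight = 5.
  m = 1001 → c = 10001010, weight = 3.
  m = 0101 → c = 10101101, weight = 5.
  m = 1101 → c = 00001000, weight = 1.
  m = 0011 → c = 11001111, weight = 6.
  m = 1011 → c = 01101010, weight = 4.
  m = 0111 → c = 01001101, weight = 4.
  m = 1111 → c = 11101000, weight = 4.
Tally weights:
  weight 0: 1 codewords.
  weight 1: 1 codewords.
  weight 2: 1 codewords.
  weight 3: 4 codewords.
  weight 4: 5 codewords.
  weight 5: 3 codewords.
  weight 6: 1 codewords.
Minimum distance d = smallest w > 0 with A_w > 0 = 1.
Sanity: Σ A_w = 16 = 2^4 = 16 ✓.


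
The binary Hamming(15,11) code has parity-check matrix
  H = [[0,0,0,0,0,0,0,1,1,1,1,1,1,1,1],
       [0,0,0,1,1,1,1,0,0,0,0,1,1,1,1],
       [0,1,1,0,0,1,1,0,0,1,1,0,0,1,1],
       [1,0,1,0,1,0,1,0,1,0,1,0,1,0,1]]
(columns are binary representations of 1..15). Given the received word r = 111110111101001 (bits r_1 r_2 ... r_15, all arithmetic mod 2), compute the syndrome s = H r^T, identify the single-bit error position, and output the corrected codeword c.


s = (1, 1, 1, 0)^T, error position = 14, corrected codeword c = 111110111101011

Compute s = H r^T mod 2 one row at a time:
  s_1 = 1 + 1 + 1 + 0 + 1 + 0 + 0 + 1 = 5 ≡ 1 (mod 2).
  s_2 = 1 + 1 + 0 + 1 + 1 + 0 + 0 + 1 = 5 ≡ 1 (mod 2).
  s_3 = 1 + 1 + 0 + 1 + 1 + 0 + 0 + 1 = 5 ≡ 1 (mod 2).
  s_4 = 1 + 1 + 1 + 1 + 1 + 0 + 0 + 1 = 6 ≡ 0 (mod 2).
s = (1, 1, 1, 0)^T — this equals column 14 of H (binary 1110), so error is at position 14.
Correct: flip bit 14 of r = 111110111101001 to get c = 111110111101011.


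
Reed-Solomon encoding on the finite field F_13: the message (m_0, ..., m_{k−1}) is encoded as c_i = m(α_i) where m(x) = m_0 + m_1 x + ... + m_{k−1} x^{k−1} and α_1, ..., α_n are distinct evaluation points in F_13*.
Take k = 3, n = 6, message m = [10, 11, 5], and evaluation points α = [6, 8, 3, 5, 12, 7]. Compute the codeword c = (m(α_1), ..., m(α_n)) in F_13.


c = [9, 2, 10, 8, 4, 7]

Message polynomial: m(x) = 10 + 11·x + 5·x^2 (mod 13).
For each evaluation point α_i, compute m(α_i) mod 13:
  α_1 = 6: Horner steps 5 → 2 → 9, so m(6) = 9.
  α_2 = 8: Horner steps 5 → 12 → 2, so m(8) = 2.
  α_3 = 3: Horner steps 5 → 0 → 10, so m(3) = 10.
  α_4 = 5: Horner steps 5 → 10 → 8, so m(5) = 8.
  α_5 = 12: Horner steps 5 → 6 → 4, so m(12) = 4.
  α_6 = 7: Horner steps 5 → 7 → 7, so m(7) = 7.
Codeword c = [9, 2, 10, 8, 4, 7] ∈ F_13^6.


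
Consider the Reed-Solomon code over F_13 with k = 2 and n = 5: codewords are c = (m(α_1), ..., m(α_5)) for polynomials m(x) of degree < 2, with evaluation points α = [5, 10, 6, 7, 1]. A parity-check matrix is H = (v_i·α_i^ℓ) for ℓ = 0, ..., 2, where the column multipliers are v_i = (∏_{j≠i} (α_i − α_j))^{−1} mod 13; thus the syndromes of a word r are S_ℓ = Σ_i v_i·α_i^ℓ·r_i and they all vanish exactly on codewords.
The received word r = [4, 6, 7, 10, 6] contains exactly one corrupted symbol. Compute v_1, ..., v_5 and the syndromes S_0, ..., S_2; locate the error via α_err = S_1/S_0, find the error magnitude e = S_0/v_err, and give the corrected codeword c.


S = (1, 1, 1), error at position 5, error magnitude e = 1, c = [4, 6, 7, 10, 5].

Step 1: column multipliers v_i = (∏_{j≠i}(α_i − α_j))^{−1} mod 13.
  i = 1 (α = 5): (5−10)(5−6)(5−7)(5−1) = (−5)·(−1)·(−2)·4 = −40 ≡ 12, so v_1 = 12^{−1} = 12 (mod 13).
  i = 2 (α = 10): (10−5)(10−6)(10−7)(10−1) = 5·4·3·9 = 540 ≡ 7, so v_2 = 7^{−1} = 2 (mod 13).
  i = 3 (α = 6): (6−5)(6−10)(6−7)(6−1) = 1·(−4)·(−1)·5 = 20 ≡ 7, so v_3 = 7^{−1} = 2 (mod 13).
  i = 4 (α = 7): (7−5)(7−10)(7−6)(7−1) = 2·(−3)·1·6 = −36 ≡ 3, so v_4 = 3^{−1} = 9 (mod 13).
  i = 5 (α = 1): (1−5)(1−10)(1−6)(1−7) = (−4)·(−9)·(−5)·(−6) = 1080 ≡ 1, so v_5 = 1^{−1} = 1 (mod 13).
  v = [12, 2, 2, 9, 1].
Step 2: syndromes of r = [4, 6, 7, 10, 6] (all sums mod 13).
  S_0 = Σ v_i r_i = 12·4 + 2·6 + 2·7 + 9·10 + 1·6 = 170 ≡ 1.
  S_1 = Σ v_i α_i r_i = 12·5·4 + 2·10·6 + 2·6·7 + 9·7·10 + 1·1·6 = 1080 ≡ 1.
  α_i^2 mod 13 = [12, 9, 10, 10, 1].
  S_2 = Σ v_i α_i^2 r_i = 12·12·4 + 2·9·6 + 2·10·7 + 9·10·10 + 1·1·6 = 1730 ≡ 1.
  S = (1, 1, 1) ≠ 0, so r is not a codeword (an error is present).
Step 3: locate the error. For a single error e at position i, S_ℓ = v_i·e·α_i^ℓ, so α_err = S_1/S_0.
  S_0^{−1} = 1^{−1} = 1 (mod 13), so α_err = 1·1 = 1 ≡ 1 = α_5. Error position i = 5.
  Consistency check: S_2/S_1 = 1·1 = 1 ≡ 1 = α_err ✓ (single-error assumption holds).
Step 4: error magnitude e = S_0/v_5 = S_0·∏_{j≠5}(α_5 − α_j) = 1·1 = 1 ≡ 1 (mod 13).
Step 5: correct position 5: c_5 = r_5 − e = 6 − 1 ≡ 5 (mod 13). Hence c = [4, 6, 7, 10, 5].
  Check: interpolating c through the α_i gives m(x) = 2 + 3·x (degree < 2) with m(α_i) = c_i for every i, so c is indeed a codeword.


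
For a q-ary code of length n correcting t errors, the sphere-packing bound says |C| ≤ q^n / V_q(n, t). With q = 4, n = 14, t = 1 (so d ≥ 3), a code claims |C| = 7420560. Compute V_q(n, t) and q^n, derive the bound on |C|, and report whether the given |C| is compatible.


V_q(n, t) = 43, q^n = 268435456, Hamming bound = 6242685, |C| = 7420560 > bound (violated).

Step 1: Compute V_q(n, t) = Σ_{j=0}^1 C(n, j) (q−1)^j.
  j = 0: C(14,0)·(3)^0 = 1·1 = 1.
  j = 1: C(14,1)·(3)^1 = 14·3 = 42.
  V_q(n, t) = 1 + 42 = 43.
Step 2: q^n = 4^14 = 268435456.
Step 3: Hamming bound ⌊q^n / V_q(n,t)⌋ = ⌊268435456/43⌋ = 6242685.
Step 4: Compare |C| = 7420560 to 6242685: violated.
The claimed |C| lies above the Hamming bound, so no 4-ary code of length 14 with d ≥ 3 can have 7420560 codewords.


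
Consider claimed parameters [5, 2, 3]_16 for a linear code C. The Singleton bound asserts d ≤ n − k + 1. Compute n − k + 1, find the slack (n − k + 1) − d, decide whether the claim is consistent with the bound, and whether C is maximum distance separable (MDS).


Singleton RHS = n − k + 1 = 4, slack = 1, bound satisfied, not MDS.

Singleton bound: d ≤ n − k + 1.
Here n = 5, k = 2, so n − k + 1 = 4.
Given d = 3, check d ≤ 4: YES.
Slack = (n − k + 1) − d = 1.
The code is NOT MDS (slack = 1 > 0).
Description: the claimed parameters are [5, 2, 3]_16; such a code would be non-MDS.


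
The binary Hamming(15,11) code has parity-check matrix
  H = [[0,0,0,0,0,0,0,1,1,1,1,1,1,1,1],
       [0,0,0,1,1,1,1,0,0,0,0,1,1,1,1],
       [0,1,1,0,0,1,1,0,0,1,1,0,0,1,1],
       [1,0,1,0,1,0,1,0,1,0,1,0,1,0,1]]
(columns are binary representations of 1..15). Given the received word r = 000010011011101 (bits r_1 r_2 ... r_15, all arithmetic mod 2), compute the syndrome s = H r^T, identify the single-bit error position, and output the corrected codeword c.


s = (0, 0, 0, 1)^T, error position = 1, corrected codeword c = 100010011011101

Compute s = H r^T mod 2 one row at a time:
  s_1 = 1 + 1 + 0 + 1 + 1 + 1 + 0 + 1 = 6 ≡ 0 (mod 2).
  s_2 = 0 + 1 + 0 + 0 + 1 + 1 + 0 + 1 = 4 ≡ 0 (mod 2).
  s_3 = 0 + 0 + 0 + 0 + 0 + 1 + 0 + 1 = 2 ≡ 0 (mod 2).
  s_4 = 0 + 0 + 1 + 0 + 1 + 1 + 1 + 1 = 5 ≡ 1 (mod 2).
s = (0, 0, 0, 1)^T — this equals column 1 of H (binary 0001), so error is at position 1.
Correct: flip bit 1 of r = 000010011011101 to get c = 100010011011101.


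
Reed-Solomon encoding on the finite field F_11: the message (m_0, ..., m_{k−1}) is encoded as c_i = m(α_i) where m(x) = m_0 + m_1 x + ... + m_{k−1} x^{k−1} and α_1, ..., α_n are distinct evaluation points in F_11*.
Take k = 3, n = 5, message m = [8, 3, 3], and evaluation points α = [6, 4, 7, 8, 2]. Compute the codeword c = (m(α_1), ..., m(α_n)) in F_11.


c = [2, 2, 0, 4, 4]

Message polynomial: m(x) = 8 + 3·x + 3·x^2 (mod 11).
For each evaluation point α_i, compute m(α_i) mod 11:
  α_1 = 6: Horner steps 3 → 10 → 2, so m(6) = 2.
  α_2 = 4: Horner steps 3 → 4 → 2, so m(4) = 2.
  α_3 = 7: Horner steps 3 → 2 → 0, so m(7) = 0.
  α_4 = 8: Horner steps 3 → 5 → 4, so m(8) = 4.
  α_5 = 2: Horner steps 3 → 9 → 4, so m(2) = 4.
Codeword c = [2, 2, 0, 4, 4] ∈ F_11^5.
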